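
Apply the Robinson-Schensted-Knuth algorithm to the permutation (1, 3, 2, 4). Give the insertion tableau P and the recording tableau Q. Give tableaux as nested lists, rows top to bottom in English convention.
Insert each entry of the permutation into P by Schensted row insertion, recording in Q the position of each new cell.

Insert 1: appended to row 1. P = [[1]].
Insert 3: appended to row 1. P = [[1, 3]].
Insert 2: 2 bumps 3 from row 1; 3 starts row 2. P = [[1, 2], [3]].
Insert 4: appended to row 1. P = [[1, 2, 4], [3]].

So P = [[1, 2, 4], [3]], Q = [[1, 2, 4], [3]].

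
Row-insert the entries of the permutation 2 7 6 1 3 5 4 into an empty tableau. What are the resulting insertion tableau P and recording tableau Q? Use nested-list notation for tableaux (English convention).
P = [[1, 3, 4], [2, 5], [6], [7]], Q = [[1, 2, 6], [3, 5], [4], [7]]

Insert each entry of the permutation into P by Schensted row insertion, recording in Q the position of each new cell.

Insert 2: appended to row 1. P = [[2]], Q = [[1]].
Insert 7: appended to row 1. P = [[2, 7]], Q = [[1, 2]].
Insert 6: 6 bumps 7 from row 1; 7 starts row 2. P = [[2, 6], [7]], Q = [[1, 2], [3]].
Insert 1: 1 bumps 2 from row 1; 2 bumps 7 from row 2; 7 starts row 3. P = [[1, 6], [2], [7]], Q = [[1, 2], [3], [4]].
Insert 3: 3 bumps 6 from row 1; 6 appends to row 2. P = [[1, 3], [2, 6], [7]], Q = [[1, 2], [3, 5], [4]].
Insert 5: appended to row 1. P = [[1, 3, 5], [2, 6], [7]], Q = [[1, 2, 6], [3, 5], [4]].
Insert 4: 4 bumps 5 from row 1; 5 bumps 6 from row 2; 6 bumps 7 from row 3; 7 starts row 4. P = [[1, 3, 4], [2, 5], [6], [7]], Q = [[1, 2, 6], [3, 5], [4], [7]].

So P = [[1, 3, 4], [2, 5], [6], [7]], Q = [[1, 2, 6], [3, 5], [4], [7]].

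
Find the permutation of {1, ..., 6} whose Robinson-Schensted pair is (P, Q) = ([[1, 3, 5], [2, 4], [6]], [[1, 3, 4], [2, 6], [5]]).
6 2 4 5 1 3

Reverse the RSK construction: for i from n down to 1, find the cell of Q containing i, remove the entry at that cell from P, and reverse-bump it up through P; the value ejected from row 1 is w(i).

Step i=6: Q has 6 at row 2, column 2; remove 4 from row 2 of P and reverse-bump: 4 enters row 1 and ejects 3. So w(6) = 3. P is now [[1, 4, 5], [2], [6]].
Step i=5: Q has 5 at row 3, column 1; remove 6 from row 3 of P and reverse-bump: 6 enters row 2 and ejects 2; 2 enters row 1 and ejects 1. So w(5) = 1. P is now [[2, 4, 5], [6]].
Step i=4: Q has 4 at row 1, column 3; remove that cell from P, ejecting 5. So w(4) = 5. P is now [[2, 4], [6]].
Step i=3: Q has 3 at row 1, column 2; remove that cell from P, ejecting 4. So w(3) = 4. P is now [[2], [6]].
Step i=2: Q has 2 at row 2, column 1; remove 6 from row 2 of P and reverse-bump: 6 enters row 1 and ejects 2. So w(2) = 2. P is now [[6]].
Step i=1: Q has 1 at row 1, column 1; remove that cell from P, ejecting 6. So w(1) = 6. P is now [].

So w = 6 2 4 5 1 3.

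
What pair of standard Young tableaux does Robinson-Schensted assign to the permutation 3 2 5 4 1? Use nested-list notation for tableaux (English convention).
Insert each entry of the permutation into P by Schensted row insertion, recording in Q the position of each new cell.

Insert 3: appended to row 1. P = [[3]].
Insert 2: 2 bumps 3 from row 1; 3 starts row 2. P = [[2], [3]].
Insert 5: appended to row 1. P = [[2, 5], [3]].
Insert 4: 4 bumps 5 from row 1; 5 appends to row 2. P = [[2, 4], [3, 5]].
Insert 1: 1 bumps 2 from row 1; 2 bumps 3 from row 2; 3 starts row 3. P = [[1, 4], [2, 5], [3]].

So P = [[1, 4], [2, 5], [3]], Q = [[1, 3], [2, 4], [5]].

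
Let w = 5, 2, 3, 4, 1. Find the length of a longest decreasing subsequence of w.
3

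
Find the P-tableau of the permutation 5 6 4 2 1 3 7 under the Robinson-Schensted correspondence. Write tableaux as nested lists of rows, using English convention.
P = [[1, 3, 7], [2, 6], [4], [5]]

Insert 5: appended to row 1. P = [[5]].
Insert 6: appended to row 1. P = [[5, 6]].
Insert 4: 4 bumps 5 from row 1; 5 starts row 2. P = [[4, 6], [5]].
Insert 2: 2 bumps 4 from row 1; 4 bumps 5 from row 2; 5 starts row 3. P = [[2, 6], [4], [5]].
Insert 1: 1 bumps 2 from row 1; 2 bumps 4 from row 2; 4 bumps 5 from row 3; 5 starts row 4. P = [[1, 6], [2], [4], [5]].
Insert 3: 3 bumps 6 from row 1; 6 appends to row 2. P = [[1, 3], [2, 6], [4], [5]].
Insert 7: appended to row 1. P = [[1, 3, 7], [2, 6], [4], [5]].

So P = [[1, 3, 7], [2, 6], [4], [5]].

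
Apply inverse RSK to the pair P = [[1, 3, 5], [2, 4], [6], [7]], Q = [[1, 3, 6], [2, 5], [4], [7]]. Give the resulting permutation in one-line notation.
7 2 6 1 4 5 3

Reverse the RSK construction: for i from n down to 1, find the cell of Q containing i, remove the entry at that cell from P, and reverse-bump it up through P; the value ejected from row 1 is w(i).

Step i=7: Q has 7 at row 4, column 1; remove 7 from row 4 of P and reverse-bump: 7 enters row 3 and ejects 6; 6 enters row 2 and ejects 4; 4 enters row 1 and ejects 3. So w(7) = 3. P is now [[1, 4, 5], [2, 6], [7]].
Step i=6: Q has 6 at row 1, column 3; remove that cell from P, ejecting 5. So w(6) = 5. P is now [[1, 4], [2, 6], [7]].
Step i=5: Q has 5 at row 2, column 2; remove 6 from row 2 of P and reverse-bump: 6 enters row 1 and ejects 4. So w(5) = 4. P is now [[1, 6], [2], [7]].
Step i=4: Q has 4 at row 3, column 1; remove 7 from row 3 of P and reverse-bump: 7 enters row 2 and ejects 2; 2 enters row 1 and ejects 1. So w(4) = 1. P is now [[2, 6], [7]].
Step i=3: Q has 3 at row 1, column 2; remove that cell from P, ejecting 6. So w(3) = 6. P is now [[2], [7]].
Step i=2: Q has 2 at row 2, column 1; remove 7 from row 2 of P and reverse-bump: 7 enters row 1 and ejects 2. So w(2) = 2. P is now [[7]].
Step i=1: Q has 1 at row 1, column 1; remove that cell from P, ejecting 7. So w(1) = 7. P is now [].

So w = 7 2 6 1 4 5 3.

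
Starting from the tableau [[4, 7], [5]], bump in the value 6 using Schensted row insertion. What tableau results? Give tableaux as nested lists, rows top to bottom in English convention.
In row 1, 6 replaces 7 (the leftmost entry greater than 6); 7 is bumped to row 2. 7 is appended to row 2. The new tableau is [[4, 6], [5, 7]].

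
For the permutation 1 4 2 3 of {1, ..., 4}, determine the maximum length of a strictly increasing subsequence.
3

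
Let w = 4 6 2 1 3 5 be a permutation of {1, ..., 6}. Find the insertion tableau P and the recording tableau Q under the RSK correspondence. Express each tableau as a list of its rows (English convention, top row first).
P = [[1, 3, 5], [2, 6], [4]], Q = [[1, 2, 6], [3, 5], [4]]

Insert each entry of the permutation into P by Schensted row insertion, recording in Q the position of each new cell.

Insert 4: appended to row 1. P = [[4]].
Insert 6: appended to row 1. P = [[4, 6]].
Insert 2: 2 bumps 4 from row 1; 4 starts row 2. P = [[2, 6], [4]].
Insert 1: 1 bumps 2 from row 1; 2 bumps 4 from row 2; 4 starts row 3. P = [[1, 6], [2], [4]].
Insert 3: 3 bumps 6 from row 1; 6 appends to row 2. P = [[1, 3], [2, 6], [4]].
Insert 5: appended to row 1. P = [[1, 3, 5], [2, 6], [4]].

So P = [[1, 3, 5], [2, 6], [4]], Q = [[1, 2, 6], [3, 5], [4]].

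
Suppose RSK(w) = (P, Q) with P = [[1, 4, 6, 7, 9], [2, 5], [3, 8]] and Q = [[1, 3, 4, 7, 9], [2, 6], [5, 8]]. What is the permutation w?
Reverse the RSK construction: for i from n down to 1, find the cell of Q containing i, remove the entry at that cell from P, and reverse-bump it up through P; the value ejected from row 1 is w(i).

Step i=9: Q has 9 at row 1, column 5; remove that cell from P, ejecting 9. So w(9) = 9. P is now [[1, 4, 6, 7], [2, 5], [3, 8]].
Step i=8: Q has 8 at row 3, column 2; remove 8 from row 3 of P and reverse-bump: 8 enters row 2 and ejects 5; 5 enters row 1 and ejects 4. So w(8) = 4. P is now [[1, 5, 6, 7], [2, 8], [3]].
Step i=7: Q has 7 at row 1, column 4; remove that cell from P, ejecting 7. So w(7) = 7. P is now [[1, 5, 6], [2, 8], [3]].
Step i=6: Q has 6 at row 2, column 2; remove 8 from row 2 of P and reverse-bump: 8 enters row 1 and ejects 6. So w(6) = 6. P is now [[1, 5, 8], [2], [3]].
Step i=5: Q has 5 at row 3, column 1; remove 3 from row 3 of P and reverse-bump: 3 enters row 2 and ejects 2; 2 enters row 1 and ejects 1. So w(5) = 1. P is now [[2, 5, 8], [3]].
Step i=4: Q has 4 at row 1, column 3; remove that cell from P, ejecting 8. So w(4) = 8. P is now [[2, 5], [3]].
Step i=3: Q has 3 at row 1, column 2; remove that cell from P, ejecting 5. So w(3) = 5. P is now [[2], [3]].
Step i=2: Q has 2 at row 2, column 1; remove 3 from row 2 of P and reverse-bump: 3 enters row 1 and ejects 2. So w(2) = 2. P is now [[3]].
Step i=1: Q has 1 at row 1, column 1; remove that cell from P, ejecting 3. So w(1) = 3. P is now [].

So w = 3 2 5 8 1 6 7 4 9.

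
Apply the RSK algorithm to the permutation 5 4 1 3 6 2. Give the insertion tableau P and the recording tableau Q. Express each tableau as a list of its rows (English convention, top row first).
Insert each entry of the permutation into P by Schensted row insertion, recording in Q the position of each new cell.

Insert 5: appended to row 1. P = [[5]].
Insert 4: 4 bumps 5 from row 1; 5 starts row 2. P = [[4], [5]].
Insert 1: 1 bumps 4 from row 1; 4 bumps 5 from row 2; 5 starts row 3. P = [[1], [4], [5]].
Insert 3: appended to row 1. P = [[1, 3], [4], [5]].
Insert 6: appended to row 1. P = [[1, 3, 6], [4], [5]].
Insert 2: 2 bumps 3 from row 1; 3 bumps 4 from row 2; 4 bumps 5 from row 3; 5 starts row 4. P = [[1, 2, 6], [3], [4], [5]].

So P = [[1, 2, 6], [3], [4], [5]], Q = [[1, 4, 5], [2], [3], [6]].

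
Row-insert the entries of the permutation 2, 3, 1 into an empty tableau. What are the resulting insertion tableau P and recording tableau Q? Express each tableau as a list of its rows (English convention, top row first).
P = [[1, 3], [2]], Q = [[1, 2], [3]]

Insert each entry of the permutation into P by Schensted row insertion, recording in Q the position of each new cell.

Insert 2: appended to row 1. P = [[2]].
Insert 3: appended to row 1. P = [[2, 3]].
Insert 1: 1 bumps 2 from row 1; 2 starts row 2. P = [[1, 3], [2]].

So P = [[1, 3], [2]], Q = [[1, 2], [3]].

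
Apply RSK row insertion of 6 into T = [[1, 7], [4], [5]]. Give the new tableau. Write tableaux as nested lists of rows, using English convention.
[[1, 6], [4, 7], [5]]

In row 1, 6 replaces 7 (the leftmost entry greater than 6); 7 is bumped to row 2. 7 is appended to row 2. The new tableau is [[1, 6], [4, 7], [5]].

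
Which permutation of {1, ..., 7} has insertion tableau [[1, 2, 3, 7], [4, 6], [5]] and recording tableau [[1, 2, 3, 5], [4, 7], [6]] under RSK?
1 5 6 4 7 2 3

Reverse the RSK construction: for i from n down to 1, find the cell of Q containing i, remove the entry at that cell from P, and reverse-bump it up through P; the value ejected from row 1 is w(i).

Step i=7: Q has 7 at row 2, column 2; remove 6 from row 2 of P and reverse-bump: 6 enters row 1 and ejects 3. So w(7) = 3. P is now [[1, 2, 6, 7], [4], [5]].
Step i=6: Q has 6 at row 3, column 1; remove 5 from row 3 of P and reverse-bump: 5 enters row 2 and ejects 4; 4 enters row 1 and ejects 2. So w(6) = 2. P is now [[1, 4, 6, 7], [5]].
Step i=5: Q has 5 at row 1, column 4; remove that cell from P, ejecting 7. So w(5) = 7. P is now [[1, 4, 6], [5]].
Step i=4: Q has 4 at row 2, column 1; remove 5 from row 2 of P and reverse-bump: 5 enters row 1 and ejects 4. So w(4) = 4. P is now [[1, 5, 6]].
Step i=3: Q has 3 at row 1, column 3; remove that cell from P, ejecting 6. So w(3) = 6. P is now [[1, 5]].
Step i=2: Q has 2 at row 1, column 2; remove that cell from P, ejecting 5. So w(2) = 5. P is now [[1]].
Step i=1: Q has 1 at row 1, column 1; remove that cell from P, ejecting 1. So w(1) = 1. P is now [].

So w = 1 5 6 4 7 2 3.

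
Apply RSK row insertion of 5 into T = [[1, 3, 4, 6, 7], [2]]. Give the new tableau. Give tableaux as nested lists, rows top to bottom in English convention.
[[1, 3, 4, 5, 7], [2, 6]]

In row 1, 5 replaces 6 (the leftmost entry greater than 5); 6 is bumped to row 2. 6 is appended to row 2. The new tableau is [[1, 3, 4, 5, 7], [2, 6]].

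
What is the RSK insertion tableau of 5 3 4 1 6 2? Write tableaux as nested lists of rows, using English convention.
After inserting 5: P = [[5]].
After inserting 3: P = [[3], [5]].
After inserting 4: P = [[3, 4], [5]].
After inserting 1: P = [[1, 4], [3], [5]].
After inserting 6: P = [[1, 4, 6], [3], [5]].
After inserting 2: P = [[1, 2, 6], [3, 4], [5]].

So P = [[1, 2, 6], [3, 4], [5]].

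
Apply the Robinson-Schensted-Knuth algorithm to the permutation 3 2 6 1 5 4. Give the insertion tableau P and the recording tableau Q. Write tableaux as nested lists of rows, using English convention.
P = [[1, 4], [2, 5], [3, 6]], Q = [[1, 3], [2, 5], [4, 6]]

Insert each entry of the permutation into P by Schensted row insertion, recording in Q the position of each new cell.

Insert 3: appended to row 1. P = [[3]].
Insert 2: 2 bumps 3 from row 1; 3 starts row 2. P = [[2], [3]].
Insert 6: appended to row 1. P = [[2, 6], [3]].
Insert 1: 1 bumps 2 from row 1; 2 bumps 3 from row 2; 3 starts row 3. P = [[1, 6], [2], [3]].
Insert 5: 5 bumps 6 from row 1; 6 appends to row 2. P = [[1, 5], [2, 6], [3]].
Insert 4: 4 bumps 5 from row 1; 5 bumps 6 from row 2; 6 appends to row 3. P = [[1, 4], [2, 5], [3, 6]].

So P = [[1, 4], [2, 5], [3, 6]], Q = [[1, 3], [2, 5], [4, 6]].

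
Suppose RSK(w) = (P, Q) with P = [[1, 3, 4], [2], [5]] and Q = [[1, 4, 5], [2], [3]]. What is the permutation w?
Reverse the RSK construction: for i from n down to 1, find the cell of Q containing i, remove the entry at that cell from P, and reverse-bump it up through P; the value ejected from row 1 is w(i).

Step i=5: Q has 5 at row 1, column 3; remove that cell from P, ejecting 4. So w(5) = 4. P is now [[1, 3], [2], [5]].
Step i=4: Q has 4 at row 1, column 2; remove that cell from P, ejecting 3. So w(4) = 3. P is now [[1], [2], [5]].
Step i=3: Q has 3 at row 3, column 1; remove 5 from row 3 of P and reverse-bump: 5 enters row 2 and ejects 2; 2 enters row 1 and ejects 1. So w(3) = 1. P is now [[2], [5]].
Step i=2: Q has 2 at row 2, column 1; remove 5 from row 2 of P and reverse-bump: 5 enters row 1 and ejects 2. So w(2) = 2. P is now [[5]].
Step i=1: Q has 1 at row 1, column 1; remove that cell from P, ejecting 5. So w(1) = 5. P is now [].

So w = 5 2 1 3 4.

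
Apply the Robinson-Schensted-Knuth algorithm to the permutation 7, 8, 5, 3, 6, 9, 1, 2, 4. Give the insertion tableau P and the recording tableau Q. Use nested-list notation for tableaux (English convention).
P = [[1, 2, 4], [3, 6, 9], [5, 8], [7]], Q = [[1, 2, 6], [3, 5, 9], [4, 8], [7]]

Insert each entry of the permutation into P by Schensted row insertion, recording in Q the position of each new cell.

Insert 7: appended to row 1. P = [[7]], Q = [[1]].
Insert 8: appended to row 1. P = [[7, 8]], Q = [[1, 2]].
Insert 5: 5 bumps 7 from row 1; 7 starts row 2. P = [[5, 8], [7]], Q = [[1, 2], [3]].
Insert 3: 3 bumps 5 from row 1; 5 bumps 7 from row 2; 7 starts row 3. P = [[3, 8], [5], [7]], Q = [[1, 2], [3], [4]].
Insert 6: 6 bumps 8 from row 1; 8 appends to row 2. P = [[3, 6], [5, 8], [7]], Q = [[1, 2], [3, 5], [4]].
Insert 9: appended to row 1. P = [[3, 6, 9], [5, 8], [7]], Q = [[1, 2, 6], [3, 5], [4]].
Insert 1: 1 bumps 3 from row 1; 3 bumps 5 from row 2; 5 bumps 7 from row 3; 7 starts row 4. P = [[1, 6, 9], [3, 8], [5], [7]], Q = [[1, 2, 6], [3, 5], [4], [7]].
Insert 2: 2 bumps 6 from row 1; 6 bumps 8 from row 2; 8 appends to row 3. P = [[1, 2, 9], [3, 6], [5, 8], [7]], Q = [[1, 2, 6], [3, 5], [4, 8], [7]].
Insert 4: 4 bumps 9 from row 1; 9 appends to row 2. P = [[1, 2, 4], [3, 6, 9], [5, 8], [7]], Q = [[1, 2, 6], [3, 5, 9], [4, 8], [7]].

So P = [[1, 2, 4], [3, 6, 9], [5, 8], [7]], Q = [[1, 2, 6], [3, 5, 9], [4, 8], [7]].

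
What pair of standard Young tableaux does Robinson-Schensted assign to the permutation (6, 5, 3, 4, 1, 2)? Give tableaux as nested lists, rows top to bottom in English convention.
Insert each entry of the permutation into P by Schensted row insertion, recording in Q the position of each new cell.

Insert 6: appended to row 1. P = [[6]].
Insert 5: 5 bumps 6 from row 1; 6 starts row 2. P = [[5], [6]].
Insert 3: 3 bumps 5 from row 1; 5 bumps 6 from row 2; 6 starts row 3. P = [[3], [5], [6]].
Insert 4: appended to row 1. P = [[3, 4], [5], [6]].
Insert 1: 1 bumps 3 from row 1; 3 bumps 5 from row 2; 5 bumps 6 from row 3; 6 starts row 4. P = [[1, 4], [3], [5], [6]].
Insert 2: 2 bumps 4 from row 1; 4 appends to row 2. P = [[1, 2], [3, 4], [5], [6]].

So P = [[1, 2], [3, 4], [5], [6]], Q = [[1, 4], [2, 6], [3], [5]].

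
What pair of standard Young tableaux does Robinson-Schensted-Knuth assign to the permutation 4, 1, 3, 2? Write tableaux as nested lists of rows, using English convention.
Insert each entry of the permutation into P by Schensted row insertion, recording in Q the position of each new cell.

Insert 4: appended to row 1. P = [[4]].
Insert 1: 1 bumps 4 from row 1; 4 starts row 2. P = [[1], [4]].
Insert 3: appended to row 1. P = [[1, 3], [4]].
Insert 2: 2 bumps 3 from row 1; 3 bumps 4 from row 2; 4 starts row 3. P = [[1, 2], [3], [4]].

So P = [[1, 2], [3], [4]], Q = [[1, 3], [2], [4]].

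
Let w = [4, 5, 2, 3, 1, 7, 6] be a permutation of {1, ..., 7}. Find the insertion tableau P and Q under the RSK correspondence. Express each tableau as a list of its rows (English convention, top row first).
Insert each entry of the permutation into P by Schensted row insertion, recording in Q the position of each new cell.

Insert 4: appended to row 1. P = [[4]], Q = [[1]].
Insert 5: appended to row 1. P = [[4, 5]], Q = [[1, 2]].
Insert 2: 2 bumps 4 from row 1; 4 starts row 2. P = [[2, 5], [4]], Q = [[1, 2], [3]].
Insert 3: 3 bumps 5 from row 1; 5 appends to row 2. P = [[2, 3], [4, 5]], Q = [[1, 2], [3, 4]].
Insert 1: 1 bumps 2 from row 1; 2 bumps 4 from row 2; 4 starts row 3. P = [[1, 3], [2, 5], [4]], Q = [[1, 2], [3, 4], [5]].
Insert 7: appended to row 1. P = [[1, 3, 7], [2, 5], [4]], Q = [[1, 2, 6], [3, 4], [5]].
Insert 6: 6 bumps 7 from row 1; 7 appends to row 2. P = [[1, 3, 6], [2, 5, 7], [4]], Q = [[1, 2, 6], [3, 4, 7], [5]].

So P = [[1, 3, 6], [2, 5, 7], [4]], Q = [[1, 2, 6], [3, 4, 7], [5]].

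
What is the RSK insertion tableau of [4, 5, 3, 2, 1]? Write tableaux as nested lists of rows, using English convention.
P = [[1, 5], [2], [3], [4]]

After inserting 4: P = [[4]].
After inserting 5: P = [[4, 5]].
After inserting 3: P = [[3, 5], [4]].
After inserting 2: P = [[2, 5], [3], [4]].
After inserting 1: P = [[1, 5], [2], [3], [4]].

So P = [[1, 5], [2], [3], [4]].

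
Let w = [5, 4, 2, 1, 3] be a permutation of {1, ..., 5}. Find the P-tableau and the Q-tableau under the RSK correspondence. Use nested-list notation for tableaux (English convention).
P = [[1, 3], [2], [4], [5]], Q = [[1, 5], [2], [3], [4]]

Insert each entry of the permutation into P by Schensted row insertion, recording in Q the position of each new cell.

Insert 5: appended to row 1. P = [[5]].
Insert 4: 4 bumps 5 from row 1; 5 starts row 2. P = [[4], [5]].
Insert 2: 2 bumps 4 from row 1; 4 bumps 5 from row 2; 5 starts row 3. P = [[2], [4], [5]].
Insert 1: 1 bumps 2 from row 1; 2 bumps 4 from row 2; 4 bumps 5 from row 3; 5 starts row 4. P = [[1], [2], [4], [5]].
Insert 3: appended to row 1. P = [[1, 3], [2], [4], [5]].

So P = [[1, 3], [2], [4], [5]], Q = [[1, 5], [2], [3], [4]].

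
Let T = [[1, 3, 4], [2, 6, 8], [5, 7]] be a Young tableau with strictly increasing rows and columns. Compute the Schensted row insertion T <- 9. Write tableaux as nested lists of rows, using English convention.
9 is larger than every entry of row 1, so it is appended to row 1. The new tableau is [[1, 3, 4, 9], [2, 6, 8], [5, 7]].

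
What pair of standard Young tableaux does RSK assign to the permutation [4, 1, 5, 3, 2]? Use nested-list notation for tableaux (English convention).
P = [[1, 2], [3, 5], [4]], Q = [[1, 3], [2, 4], [5]]

Insert each entry of the permutation into P by Schensted row insertion, recording in Q the position of each new cell.

After inserting 4: P = [[4]].
After inserting 1: P = [[1], [4]].
After inserting 5: P = [[1, 5], [4]].
After inserting 3: P = [[1, 3], [4, 5]].
After inserting 2: P = [[1, 2], [3, 5], [4]].

So P = [[1, 2], [3, 5], [4]], Q = [[1, 3], [2, 4], [5]].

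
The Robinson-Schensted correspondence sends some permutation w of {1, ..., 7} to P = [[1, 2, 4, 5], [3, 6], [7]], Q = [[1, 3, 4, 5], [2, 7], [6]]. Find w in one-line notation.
Reverse the RSK construction: for i from n down to 1, find the cell of Q containing i, remove the entry at that cell from P, and reverse-bump it up through P; the value ejected from row 1 is w(i).

Step i=7: Q has 7 at row 2, column 2; remove 6 from row 2 of P and reverse-bump: 6 enters row 1 and ejects 5. So w(7) = 5. P is now [[1, 2, 4, 6], [3], [7]].
Step i=6: Q has 6 at row 3, column 1; remove 7 from row 3 of P and reverse-bump: 7 enters row 2 and ejects 3; 3 enters row 1 and ejects 2. So w(6) = 2. P is now [[1, 3, 4, 6], [7]].
Step i=5: Q has 5 at row 1, column 4; remove that cell from P, ejecting 6. So w(5) = 6. P is now [[1, 3, 4], [7]].
Step i=4: Q has 4 at row 1, column 3; remove that cell from P, ejecting 4. So w(4) = 4. P is now [[1, 3], [7]].
Step i=3: Q has 3 at row 1, column 2; remove that cell from P, ejecting 3. So w(3) = 3. P is now [[1], [7]].
Step i=2: Q has 2 at row 2, column 1; remove 7 from row 2 of P and reverse-bump: 7 enters row 1 and ejects 1. So w(2) = 1. P is now [[7]].
Step i=1: Q has 1 at row 1, column 1; remove that cell from P, ejecting 7. So w(1) = 7. P is now [].

So w = 7 1 3 4 6 2 5.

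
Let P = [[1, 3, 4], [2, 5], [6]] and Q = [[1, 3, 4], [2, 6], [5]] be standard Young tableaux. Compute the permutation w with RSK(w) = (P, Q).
Reverse the RSK construction: for i from n down to 1, find the cell of Q containing i, remove the entry at that cell from P, and reverse-bump it up through P; the value ejected from row 1 is w(i).

Step i=6: Q has 6 at row 2, column 2; remove 5 from row 2 of P and reverse-bump: 5 enters row 1 and ejects 4. So w(6) = 4. P is now [[1, 3, 5], [2], [6]].
Step i=5: Q has 5 at row 3, column 1; remove 6 from row 3 of P and reverse-bump: 6 enters row 2 and ejects 2; 2 enters row 1 and ejects 1. So w(5) = 1. P is now [[2, 3, 5], [6]].
Step i=4: Q has 4 at row 1, column 3; remove that cell from P, ejecting 5. So w(4) = 5. P is now [[2, 3], [6]].
Step i=3: Q has 3 at row 1, column 2; remove that cell from P, ejecting 3. So w(3) = 3. P is now [[2], [6]].
Step i=2: Q has 2 at row 2, column 1; remove 6 from row 2 of P and reverse-bump: 6 enters row 1 and ejects 2. So w(2) = 2. P is now [[6]].
Step i=1: Q has 1 at row 1, column 1; remove that cell from P, ejecting 6. So w(1) = 6. P is now [].

So w = 6 2 3 5 1 4.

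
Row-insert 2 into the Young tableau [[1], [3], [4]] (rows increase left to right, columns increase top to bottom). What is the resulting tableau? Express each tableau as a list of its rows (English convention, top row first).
[[1, 2], [3], [4]]

2 is larger than every entry of row 1, so it is appended to row 1. The new tableau is [[1, 2], [3], [4]].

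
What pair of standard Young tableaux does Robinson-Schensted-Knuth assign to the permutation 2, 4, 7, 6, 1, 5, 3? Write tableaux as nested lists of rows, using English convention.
P = [[1, 3, 5], [2, 4], [6], [7]], Q = [[1, 2, 3], [4, 6], [5], [7]]

Insert each entry of the permutation into P by Schensted row insertion, recording in Q the position of each new cell.

After inserting 2: P = [[2]].
After inserting 4: P = [[2, 4]].
After inserting 7: P = [[2, 4, 7]].
After inserting 6: P = [[2, 4, 6], [7]].
After inserting 1: P = [[1, 4, 6], [2], [7]].
After inserting 5: P = [[1, 4, 5], [2, 6], [7]].
After inserting 3: P = [[1, 3, 5], [2, 4], [6], [7]].

So P = [[1, 3, 5], [2, 4], [6], [7]], Q = [[1, 2, 3], [4, 6], [5], [7]].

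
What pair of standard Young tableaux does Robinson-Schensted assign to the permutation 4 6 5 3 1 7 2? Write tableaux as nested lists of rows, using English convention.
Insert each entry of the permutation into P by Schensted row insertion, recording in Q the position of each new cell.

Insert 4: appended to row 1. P = [[4]].
Insert 6: appended to row 1. P = [[4, 6]].
Insert 5: 5 bumps 6 from row 1; 6 starts row 2. P = [[4, 5], [6]].
Insert 3: 3 bumps 4 from row 1; 4 bumps 6 from row 2; 6 starts row 3. P = [[3, 5], [4], [6]].
Insert 1: 1 bumps 3 from row 1; 3 bumps 4 from row 2; 4 bumps 6 from row 3; 6 starts row 4. P = [[1, 5], [3], [4], [6]].
Insert 7: appended to row 1. P = [[1, 5, 7], [3], [4], [6]].
Insert 2: 2 bumps 5 from row 1; 5 appends to row 2. P = [[1, 2, 7], [3, 5], [4], [6]].

So P = [[1, 2, 7], [3, 5], [4], [6]], Q = [[1, 2, 6], [3, 7], [4], [5]].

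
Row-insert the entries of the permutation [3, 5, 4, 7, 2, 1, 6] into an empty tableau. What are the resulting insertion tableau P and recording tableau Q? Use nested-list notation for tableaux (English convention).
P = [[1, 4, 6], [2, 7], [3], [5]], Q = [[1, 2, 4], [3, 7], [5], [6]]

Insert each entry of the permutation into P by Schensted row insertion, recording in Q the position of each new cell.

Insert 3: appended to row 1. P = [[3]], Q = [[1]].
Insert 5: appended to row 1. P = [[3, 5]], Q = [[1, 2]].
Insert 4: 4 bumps 5 from row 1; 5 starts row 2. P = [[3, 4], [5]], Q = [[1, 2], [3]].
Insert 7: appended to row 1. P = [[3, 4, 7], [5]], Q = [[1, 2, 4], [3]].
Insert 2: 2 bumps 3 from row 1; 3 bumps 5 from row 2; 5 starts row 3. P = [[2, 4, 7], [3], [5]], Q = [[1, 2, 4], [3], [5]].
Insert 1: 1 bumps 2 from row 1; 2 bumps 3 from row 2; 3 bumps 5 from row 3; 5 starts row 4. P = [[1, 4, 7], [2], [3], [5]], Q = [[1, 2, 4], [3], [5], [6]].
Insert 6: 6 bumps 7 from row 1; 7 appends to row 2. P = [[1, 4, 6], [2, 7], [3], [5]], Q = [[1, 2, 4], [3, 7], [5], [6]].

So P = [[1, 4, 6], [2, 7], [3], [5]], Q = [[1, 2, 4], [3, 7], [5], [6]].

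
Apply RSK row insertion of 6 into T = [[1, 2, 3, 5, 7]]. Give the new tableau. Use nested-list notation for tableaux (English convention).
In row 1, 6 replaces 7 (the leftmost entry greater than 6); 7 is bumped to row 2. 7 starts a new row 2. The new tableau is [[1, 2, 3, 5, 6], [7]].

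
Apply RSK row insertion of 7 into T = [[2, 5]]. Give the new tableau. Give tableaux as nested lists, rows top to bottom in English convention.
7 is larger than every entry of row 1, so it is appended to row 1. The new tableau is [[2, 5, 7]].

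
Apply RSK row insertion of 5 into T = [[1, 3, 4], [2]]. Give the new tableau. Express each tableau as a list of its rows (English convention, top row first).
[[1, 3, 4, 5], [2]]

5 is larger than every entry of row 1, so it is appended to row 1. The new tableau is [[1, 3, 4, 5], [2]].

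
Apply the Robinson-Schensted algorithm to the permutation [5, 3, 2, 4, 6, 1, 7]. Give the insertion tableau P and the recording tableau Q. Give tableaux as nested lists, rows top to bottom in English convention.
Insert each entry of the permutation into P by Schensted row insertion, recording in Q the position of each new cell.

Insert 5: appended to row 1. P = [[5]].
Insert 3: 3 bumps 5 from row 1; 5 starts row 2. P = [[3], [5]].
Insert 2: 2 bumps 3 from row 1; 3 bumps 5 from row 2; 5 starts row 3. P = [[2], [3], [5]].
Insert 4: appended to row 1. P = [[2, 4], [3], [5]].
Insert 6: appended to row 1. P = [[2, 4, 6], [3], [5]].
Insert 1: 1 bumps 2 from row 1; 2 bumps 3 from row 2; 3 bumps 5 from row 3; 5 starts row 4. P = [[1, 4, 6], [2], [3], [5]].
Insert 7: appended to row 1. P = [[1, 4, 6, 7], [2], [3], [5]].

So P = [[1, 4, 6, 7], [2], [3], [5]], Q = [[1, 4, 5, 7], [2], [3], [6]].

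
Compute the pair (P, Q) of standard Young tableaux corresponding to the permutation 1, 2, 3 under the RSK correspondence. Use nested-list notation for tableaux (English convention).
Insert each entry of the permutation into P by Schensted row insertion, recording in Q the position of each new cell.

After inserting 1: P = [[1]].
After inserting 2: P = [[1, 2]].
After inserting 3: P = [[1, 2, 3]].

So P = [[1, 2, 3]], Q = [[1, 2, 3]].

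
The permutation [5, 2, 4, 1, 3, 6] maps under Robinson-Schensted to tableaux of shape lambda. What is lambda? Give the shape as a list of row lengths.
RSK row insertion gives P = [[1, 3, 6], [2, 4], [5]], which has shape [3, 2, 1].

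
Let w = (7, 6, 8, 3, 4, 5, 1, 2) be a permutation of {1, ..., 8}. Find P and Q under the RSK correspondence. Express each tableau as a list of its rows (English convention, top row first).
Insert each entry of the permutation into P by Schensted row insertion, recording in Q the position of each new cell.

Insert 7: appended to row 1. P = [[7]], Q = [[1]].
Insert 6: 6 bumps 7 from row 1; 7 starts row 2. P = [[6], [7]], Q = [[1], [2]].
Insert 8: appended to row 1. P = [[6, 8], [7]], Q = [[1, 3], [2]].
Insert 3: 3 bumps 6 from row 1; 6 bumps 7 from row 2; 7 starts row 3. P = [[3, 8], [6], [7]], Q = [[1, 3], [2], [4]].
Insert 4: 4 bumps 8 from row 1; 8 appends to row 2. P = [[3, 4], [6, 8], [7]], Q = [[1, 3], [2, 5], [4]].
Insert 5: appended to row 1. P = [[3, 4, 5], [6, 8], [7]], Q = [[1, 3, 6], [2, 5], [4]].
Insert 1: 1 bumps 3 from row 1; 3 bumps 6 from row 2; 6 bumps 7 from row 3; 7 starts row 4. P = [[1, 4, 5], [3, 8], [6], [7]], Q = [[1, 3, 6], [2, 5], [4], [7]].
Insert 2: 2 bumps 4 from row 1; 4 bumps 8 from row 2; 8 appends to row 3. P = [[1, 2, 5], [3, 4], [6, 8], [7]], Q = [[1, 3, 6], [2, 5], [4, 8], [7]].

So P = [[1, 2, 5], [3, 4], [6, 8], [7]], Q = [[1, 3, 6], [2, 5], [4, 8], [7]].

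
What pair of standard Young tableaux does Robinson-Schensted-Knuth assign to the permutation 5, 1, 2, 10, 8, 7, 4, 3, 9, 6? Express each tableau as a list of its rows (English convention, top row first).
Insert each entry of the permutation into P by Schensted row insertion, recording in Q the position of each new cell.

Insert 5: appended to row 1. P = [[5]], Q = [[1]].
Insert 1: 1 bumps 5 from row 1; 5 starts row 2. P = [[1], [5]], Q = [[1], [2]].
Insert 2: appended to row 1. P = [[1, 2], [5]], Q = [[1, 3], [2]].
Insert 10: appended to row 1. P = [[1, 2, 10], [5]], Q = [[1, 3, 4], [2]].
Insert 8: 8 bumps 10 from row 1; 10 appends to row 2. P = [[1, 2, 8], [5, 10]], Q = [[1, 3, 4], [2, 5]].
Insert 7: 7 bumps 8 from row 1; 8 bumps 10 from row 2; 10 starts row 3. P = [[1, 2, 7], [5, 8], [10]], Q = [[1, 3, 4], [2, 5], [6]].
Insert 4: 4 bumps 7 from row 1; 7 bumps 8 from row 2; 8 bumps 10 from row 3; 10 starts row 4. P = [[1, 2, 4], [5, 7], [8], [10]], Q = [[1, 3, 4], [2, 5], [6], [7]].
Insert 3: 3 bumps 4 from row 1; 4 bumps 5 from row 2; 5 bumps 8 from row 3; 8 bumps 10 from row 4; 10 starts row 5. P = [[1, 2, 3], [4, 7], [5], [8], [10]], Q = [[1, 3, 4], [2, 5], [6], [7], [8]].
Insert 9: appended to row 1. P = [[1, 2, 3, 9], [4, 7], [5], [8], [10]], Q = [[1, 3, 4, 9], [2, 5], [6], [7], [8]].
Insert 6: 6 bumps 9 from row 1; 9 appends to row 2. P = [[1, 2, 3, 6], [4, 7, 9], [5], [8], [10]], Q = [[1, 3, 4, 9], [2, 5, 10], [6], [7], [8]].

So P = [[1, 2, 3, 6], [4, 7, 9], [5], [8], [10]], Q = [[1, 3, 4, 9], [2, 5, 10], [6], [7], [8]].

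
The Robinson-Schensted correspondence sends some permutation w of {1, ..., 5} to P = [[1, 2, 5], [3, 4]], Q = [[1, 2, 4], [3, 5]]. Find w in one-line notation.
3 4 1 5 2

Reverse the RSK construction: for i from n down to 1, find the cell of Q containing i, remove the entry at that cell from P, and reverse-bump it up through P; the value ejected from row 1 is w(i).

Step i=5: Q has 5 at row 2, column 2; remove 4 from row 2 of P and reverse-bump: 4 enters row 1 and ejects 2. So w(5) = 2. P is now [[1, 4, 5], [3]].
Step i=4: Q has 4 at row 1, column 3; remove that cell from P, ejecting 5. So w(4) = 5. P is now [[1, 4], [3]].
Step i=3: Q has 3 at row 2, column 1; remove 3 from row 2 of P and reverse-bump: 3 enters row 1 and ejects 1. So w(3) = 1. P is now [[3, 4]].
Step i=2: Q has 2 at row 1, column 2; remove that cell from P, ejecting 4. So w(2) = 4. P is now [[3]].
Step i=1: Q has 1 at row 1, column 1; remove that cell from P, ejecting 3. So w(1) = 3. P is now [].

So w = 3 4 1 5 2.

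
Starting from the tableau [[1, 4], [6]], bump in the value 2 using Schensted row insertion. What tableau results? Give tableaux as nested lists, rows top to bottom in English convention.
In row 1, 2 replaces 4 (the leftmost entry greater than 2); 4 is bumped to row 2. In row 2, 4 replaces 6 (the leftmost entry greater than 4); 6 is bumped to row 3. 6 starts a new row 3. The new tableau is [[1, 2], [4], [6]].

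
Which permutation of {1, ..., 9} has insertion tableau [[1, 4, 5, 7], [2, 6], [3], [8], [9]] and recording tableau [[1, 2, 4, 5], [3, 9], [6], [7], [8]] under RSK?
Reverse the RSK construction: for i from n down to 1, find the cell of Q containing i, remove the entry at that cell from P, and reverse-bump it up through P; the value ejected from row 1 is w(i).

Step i=9: Q has 9 at row 2, column 2; remove 6 from row 2 of P and reverse-bump: 6 enters row 1 and ejects 5. So w(9) = 5. P is now [[1, 4, 6, 7], [2], [3], [8], [9]].
Step i=8: Q has 8 at row 5, column 1; remove 9 from row 5 of P and reverse-bump: 9 enters row 4 and ejects 8; 8 enters row 3 and ejects 3; 3 enters row 2 and ejects 2; 2 enters row 1 and ejects 1. So w(8) = 1. P is now [[2, 4, 6, 7], [3], [8], [9]].
Step i=7: Q has 7 at row 4, column 1; remove 9 from row 4 of P and reverse-bump: 9 enters row 3 and ejects 8; 8 enters row 2 and ejects 3; 3 enters row 1 and ejects 2. So w(7) = 2. P is now [[3, 4, 6, 7], [8], [9]].
Step i=6: Q has 6 at row 3, column 1; remove 9 from row 3 of P and reverse-bump: 9 enters row 2 and ejects 8; 8 enters row 1 and ejects 7. So w(6) = 7. P is now [[3, 4, 6, 8], [9]].
Step i=5: Q has 5 at row 1, column 4; remove that cell from P, ejecting 8. So w(5) = 8. P is now [[3, 4, 6], [9]].
Step i=4: Q has 4 at row 1, column 3; remove that cell from P, ejecting 6. So w(4) = 6. P is now [[3, 4], [9]].
Step i=3: Q has 3 at row 2, column 1; remove 9 from row 2 of P and reverse-bump: 9 enters row 1 and ejects 4. So w(3) = 4. P is now [[3, 9]].
Step i=2: Q has 2 at row 1, column 2; remove that cell from P, ejecting 9. So w(2) = 9. P is now [[3]].
Step i=1: Q has 1 at row 1, column 1; remove that cell from P, ejecting 3. So w(1) = 3. P is now [].

So w = 3 9 4 6 8 7 2 1 5.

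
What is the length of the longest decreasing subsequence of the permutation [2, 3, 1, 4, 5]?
2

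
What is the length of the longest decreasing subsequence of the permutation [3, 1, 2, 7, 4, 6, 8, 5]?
3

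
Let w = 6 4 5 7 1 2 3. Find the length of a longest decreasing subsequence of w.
3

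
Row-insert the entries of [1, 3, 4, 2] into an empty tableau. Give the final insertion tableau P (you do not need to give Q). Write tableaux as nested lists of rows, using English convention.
Insert 1: appended to row 1. P = [[1]].
Insert 3: appended to row 1. P = [[1, 3]].
Insert 4: appended to row 1. P = [[1, 3, 4]].
Insert 2: 2 bumps 3 from row 1; 3 starts row 2. P = [[1, 2, 4], [3]].

So P = [[1, 2, 4], [3]].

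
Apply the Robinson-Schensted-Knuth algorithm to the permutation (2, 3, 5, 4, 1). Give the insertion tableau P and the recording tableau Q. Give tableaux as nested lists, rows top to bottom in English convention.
Insert each entry of the permutation into P by Schensted row insertion, recording in Q the position of each new cell.

After inserting 2: P = [[2]].
After inserting 3: P = [[2, 3]].
After inserting 5: P = [[2, 3, 5]].
After inserting 4: P = [[2, 3, 4], [5]].
After inserting 1: P = [[1, 3, 4], [2], [5]].

So P = [[1, 3, 4], [2], [5]], Q = [[1, 2, 3], [4], [5]].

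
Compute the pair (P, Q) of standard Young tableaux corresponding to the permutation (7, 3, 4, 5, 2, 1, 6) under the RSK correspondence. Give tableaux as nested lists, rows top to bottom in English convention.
Insert each entry of the permutation into P by Schensted row insertion, recording in Q the position of each new cell.

Insert 7: appended to row 1. P = [[7]].
Insert 3: 3 bumps 7 from row 1; 7 starts row 2. P = [[3], [7]].
Insert 4: appended to row 1. P = [[3, 4], [7]].
Insert 5: appended to row 1. P = [[3, 4, 5], [7]].
Insert 2: 2 bumps 3 from row 1; 3 bumps 7 from row 2; 7 starts row 3. P = [[2, 4, 5], [3], [7]].
Insert 1: 1 bumps 2 from row 1; 2 bumps 3 from row 2; 3 bumps 7 from row 3; 7 starts row 4. P = [[1, 4, 5], [2], [3], [7]].
Insert 6: appended to row 1. P = [[1, 4, 5, 6], [2], [3], [7]].

So P = [[1, 4, 5, 6], [2], [3], [7]], Q = [[1, 3, 4, 7], [2], [5], [6]].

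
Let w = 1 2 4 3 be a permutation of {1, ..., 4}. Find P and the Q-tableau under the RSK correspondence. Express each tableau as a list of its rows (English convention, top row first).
P = [[1, 2, 3], [4]], Q = [[1, 2, 3], [4]]

Insert each entry of the permutation into P by Schensted row insertion, recording in Q the position of each new cell.

Insert 1: appended to row 1. P = [[1]], Q = [[1]].
Insert 2: appended to row 1. P = [[1, 2]], Q = [[1, 2]].
Insert 4: appended to row 1. P = [[1, 2, 4]], Q = [[1, 2, 3]].
Insert 3: 3 bumps 4 from row 1; 4 starts row 2. P = [[1, 2, 3], [4]], Q = [[1, 2, 3], [4]].

So P = [[1, 2, 3], [4]], Q = [[1, 2, 3], [4]].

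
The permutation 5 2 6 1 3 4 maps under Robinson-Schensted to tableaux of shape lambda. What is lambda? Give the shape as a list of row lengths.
Row-insert each entry into an empty tableau.

After inserting 5: P = [[5]].
After inserting 2: P = [[2], [5]].
After inserting 6: P = [[2, 6], [5]].
After inserting 1: P = [[1, 6], [2], [5]].
After inserting 3: P = [[1, 3], [2, 6], [5]].
After inserting 4: P = [[1, 3, 4], [2, 6], [5]].

The final insertion tableau P = [[1, 3, 4], [2, 6], [5]] has shape [3, 2, 1].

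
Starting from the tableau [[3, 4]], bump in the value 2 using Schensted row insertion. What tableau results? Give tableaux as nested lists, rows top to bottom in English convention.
In row 1, 2 replaces 3 (the leftmost entry greater than 2); 3 is bumped to row 2. 3 starts a new row 2. The new tableau is [[2, 4], [3]].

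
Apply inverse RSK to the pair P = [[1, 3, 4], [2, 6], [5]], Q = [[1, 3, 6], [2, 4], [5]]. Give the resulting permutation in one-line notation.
Reverse the RSK construction: for i from n down to 1, find the cell of Q containing i, remove the entry at that cell from P, and reverse-bump it up through P; the value ejected from row 1 is w(i).

Step i=6: Q has 6 at row 1, column 3; remove that cell from P, ejecting 4. So w(6) = 4. P is now [[1, 3], [2, 6], [5]].
Step i=5: Q has 5 at row 3, column 1; remove 5 from row 3 of P and reverse-bump: 5 enters row 2 and ejects 2; 2 enters row 1 and ejects 1. So w(5) = 1. P is now [[2, 3], [5, 6]].
Step i=4: Q has 4 at row 2, column 2; remove 6 from row 2 of P and reverse-bump: 6 enters row 1 and ejects 3. So w(4) = 3. P is now [[2, 6], [5]].
Step i=3: Q has 3 at row 1, column 2; remove that cell from P, ejecting 6. So w(3) = 6. P is now [[2], [5]].
Step i=2: Q has 2 at row 2, column 1; remove 5 from row 2 of P and reverse-bump: 5 enters row 1 and ejects 2. So w(2) = 2. P is now [[5]].
Step i=1: Q has 1 at row 1, column 1; remove that cell from P, ejecting 5. So w(1) = 5. P is now [].

So w = 5 2 6 3 1 4.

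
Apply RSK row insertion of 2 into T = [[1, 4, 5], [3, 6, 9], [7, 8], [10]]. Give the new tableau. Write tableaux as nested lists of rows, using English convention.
In row 1, 2 replaces 4 (the leftmost entry greater than 2); 4 is bumped to row 2. In row 2, 4 replaces 6 (the leftmost entry greater than 4); 6 is bumped to row 3. In row 3, 6 replaces 7 (the leftmost entry greater than 6); 7 is bumped to row 4. In row 4, 7 replaces 10 (the leftmost entry greater than 7); 10 is bumped to row 5. 10 starts a new row 5. The new tableau is [[1, 2, 5], [3, 4, 9], [6, 8], [7], [10]].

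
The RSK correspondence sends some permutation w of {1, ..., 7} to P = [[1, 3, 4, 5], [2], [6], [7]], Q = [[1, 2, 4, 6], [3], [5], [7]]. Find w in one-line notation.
2 7 3 6 4 5 1

Reverse the RSK construction: for i from n down to 1, find the cell of Q containing i, remove the entry at that cell from P, and reverse-bump it up through P; the value ejected from row 1 is w(i).

Step i=7: Q has 7 at row 4, column 1; remove 7 from row 4 of P and reverse-bump: 7 enters row 3 and ejects 6; 6 enters row 2 and ejects 2; 2 enters row 1 and ejects 1. So w(7) = 1. P is now [[2, 3, 4, 5], [6], [7]].
Step i=6: Q has 6 at row 1, column 4; remove that cell from P, ejecting 5. So w(6) = 5. P is now [[2, 3, 4], [6], [7]].
Step i=5: Q has 5 at row 3, column 1; remove 7 from row 3 of P and reverse-bump: 7 enters row 2 and ejects 6; 6 enters row 1 and ejects 4. So w(5) = 4. P is now [[2, 3, 6], [7]].
Step i=4: Q has 4 at row 1, column 3; remove that cell from P, ejecting 6. So w(4) = 6. P is now [[2, 3], [7]].
Step i=3: Q has 3 at row 2, column 1; remove 7 from row 2 of P and reverse-bump: 7 enters row 1 and ejects 3. So w(3) = 3. P is now [[2, 7]].
Step i=2: Q has 2 at row 1, column 2; remove that cell from P, ejecting 7. So w(2) = 7. P is now [[2]].
Step i=1: Q has 1 at row 1, column 1; remove that cell from P, ejecting 2. So w(1) = 2. P is now [].

So w = 2 7 3 6 4 5 1.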